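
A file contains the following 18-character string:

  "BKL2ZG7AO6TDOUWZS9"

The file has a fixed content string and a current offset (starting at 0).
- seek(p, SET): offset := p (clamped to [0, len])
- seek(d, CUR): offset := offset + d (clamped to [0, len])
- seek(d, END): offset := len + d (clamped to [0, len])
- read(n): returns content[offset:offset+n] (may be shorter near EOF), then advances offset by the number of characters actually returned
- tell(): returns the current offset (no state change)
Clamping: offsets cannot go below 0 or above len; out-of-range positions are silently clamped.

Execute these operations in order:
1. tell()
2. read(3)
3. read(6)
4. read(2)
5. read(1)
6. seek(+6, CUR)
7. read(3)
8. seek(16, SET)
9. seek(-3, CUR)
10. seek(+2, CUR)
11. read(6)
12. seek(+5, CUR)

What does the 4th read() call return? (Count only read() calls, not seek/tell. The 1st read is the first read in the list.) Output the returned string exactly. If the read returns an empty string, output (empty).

Answer: D

Derivation:
After 1 (tell()): offset=0
After 2 (read(3)): returned 'BKL', offset=3
After 3 (read(6)): returned '2ZG7AO', offset=9
After 4 (read(2)): returned '6T', offset=11
After 5 (read(1)): returned 'D', offset=12
After 6 (seek(+6, CUR)): offset=18
After 7 (read(3)): returned '', offset=18
After 8 (seek(16, SET)): offset=16
After 9 (seek(-3, CUR)): offset=13
After 10 (seek(+2, CUR)): offset=15
After 11 (read(6)): returned 'ZS9', offset=18
After 12 (seek(+5, CUR)): offset=18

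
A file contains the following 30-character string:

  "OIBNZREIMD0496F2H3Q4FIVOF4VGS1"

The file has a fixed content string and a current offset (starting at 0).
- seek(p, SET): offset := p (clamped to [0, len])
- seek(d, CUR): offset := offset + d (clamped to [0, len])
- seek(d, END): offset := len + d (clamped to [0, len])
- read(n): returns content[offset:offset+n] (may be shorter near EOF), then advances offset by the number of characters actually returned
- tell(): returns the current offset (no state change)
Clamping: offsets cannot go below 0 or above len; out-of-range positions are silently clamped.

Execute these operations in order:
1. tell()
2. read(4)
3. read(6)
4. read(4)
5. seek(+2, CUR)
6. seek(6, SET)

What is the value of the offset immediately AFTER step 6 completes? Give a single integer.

After 1 (tell()): offset=0
After 2 (read(4)): returned 'OIBN', offset=4
After 3 (read(6)): returned 'ZREIMD', offset=10
After 4 (read(4)): returned '0496', offset=14
After 5 (seek(+2, CUR)): offset=16
After 6 (seek(6, SET)): offset=6

Answer: 6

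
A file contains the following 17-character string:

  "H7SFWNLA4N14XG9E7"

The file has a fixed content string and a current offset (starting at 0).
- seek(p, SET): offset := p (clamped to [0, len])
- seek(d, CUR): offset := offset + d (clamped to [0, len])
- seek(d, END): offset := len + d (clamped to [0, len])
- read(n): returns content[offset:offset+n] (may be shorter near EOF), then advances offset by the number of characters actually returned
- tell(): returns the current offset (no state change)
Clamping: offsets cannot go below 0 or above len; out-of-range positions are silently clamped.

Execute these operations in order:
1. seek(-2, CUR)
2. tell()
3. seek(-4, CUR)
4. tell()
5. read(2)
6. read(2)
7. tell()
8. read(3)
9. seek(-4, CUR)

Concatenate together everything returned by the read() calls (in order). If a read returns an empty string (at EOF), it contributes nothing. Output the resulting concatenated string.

Answer: H7SFWNL

Derivation:
After 1 (seek(-2, CUR)): offset=0
After 2 (tell()): offset=0
After 3 (seek(-4, CUR)): offset=0
After 4 (tell()): offset=0
After 5 (read(2)): returned 'H7', offset=2
After 6 (read(2)): returned 'SF', offset=4
After 7 (tell()): offset=4
After 8 (read(3)): returned 'WNL', offset=7
After 9 (seek(-4, CUR)): offset=3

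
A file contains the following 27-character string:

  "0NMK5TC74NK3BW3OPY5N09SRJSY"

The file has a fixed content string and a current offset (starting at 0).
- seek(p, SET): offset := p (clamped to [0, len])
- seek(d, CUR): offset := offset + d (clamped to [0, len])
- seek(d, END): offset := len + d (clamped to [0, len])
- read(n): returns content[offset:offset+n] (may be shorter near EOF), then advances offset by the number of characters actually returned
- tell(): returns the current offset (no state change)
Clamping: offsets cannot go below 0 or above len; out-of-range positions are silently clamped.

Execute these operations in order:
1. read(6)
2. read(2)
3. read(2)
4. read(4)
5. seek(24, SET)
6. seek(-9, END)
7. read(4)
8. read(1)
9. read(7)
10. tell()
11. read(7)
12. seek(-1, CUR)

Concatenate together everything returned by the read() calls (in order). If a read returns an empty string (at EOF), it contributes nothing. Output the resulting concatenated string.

Answer: 0NMK5TC74NK3BW5N09SRJSY

Derivation:
After 1 (read(6)): returned '0NMK5T', offset=6
After 2 (read(2)): returned 'C7', offset=8
After 3 (read(2)): returned '4N', offset=10
After 4 (read(4)): returned 'K3BW', offset=14
After 5 (seek(24, SET)): offset=24
After 6 (seek(-9, END)): offset=18
After 7 (read(4)): returned '5N09', offset=22
After 8 (read(1)): returned 'S', offset=23
After 9 (read(7)): returned 'RJSY', offset=27
After 10 (tell()): offset=27
After 11 (read(7)): returned '', offset=27
After 12 (seek(-1, CUR)): offset=26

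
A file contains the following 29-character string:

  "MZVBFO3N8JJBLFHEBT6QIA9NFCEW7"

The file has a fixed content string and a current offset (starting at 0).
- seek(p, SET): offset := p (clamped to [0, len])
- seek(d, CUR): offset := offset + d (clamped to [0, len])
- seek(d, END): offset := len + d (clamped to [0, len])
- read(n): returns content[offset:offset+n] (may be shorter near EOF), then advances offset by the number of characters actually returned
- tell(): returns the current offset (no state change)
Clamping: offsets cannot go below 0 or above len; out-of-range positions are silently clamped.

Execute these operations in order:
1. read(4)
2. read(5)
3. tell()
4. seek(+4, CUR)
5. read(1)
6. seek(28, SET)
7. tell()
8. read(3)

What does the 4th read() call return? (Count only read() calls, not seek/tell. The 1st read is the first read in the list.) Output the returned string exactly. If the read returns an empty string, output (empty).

Answer: 7

Derivation:
After 1 (read(4)): returned 'MZVB', offset=4
After 2 (read(5)): returned 'FO3N8', offset=9
After 3 (tell()): offset=9
After 4 (seek(+4, CUR)): offset=13
After 5 (read(1)): returned 'F', offset=14
After 6 (seek(28, SET)): offset=28
After 7 (tell()): offset=28
After 8 (read(3)): returned '7', offset=29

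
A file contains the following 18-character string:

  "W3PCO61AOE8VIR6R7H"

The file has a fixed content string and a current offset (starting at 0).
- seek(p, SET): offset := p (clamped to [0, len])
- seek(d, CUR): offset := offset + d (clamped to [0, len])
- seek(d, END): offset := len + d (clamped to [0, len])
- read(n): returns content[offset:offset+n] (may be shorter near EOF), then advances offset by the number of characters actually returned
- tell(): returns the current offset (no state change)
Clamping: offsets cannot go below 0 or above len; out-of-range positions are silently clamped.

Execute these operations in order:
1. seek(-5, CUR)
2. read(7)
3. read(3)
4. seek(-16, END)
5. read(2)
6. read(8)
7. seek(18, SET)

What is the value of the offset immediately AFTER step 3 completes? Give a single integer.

Answer: 10

Derivation:
After 1 (seek(-5, CUR)): offset=0
After 2 (read(7)): returned 'W3PCO61', offset=7
After 3 (read(3)): returned 'AOE', offset=10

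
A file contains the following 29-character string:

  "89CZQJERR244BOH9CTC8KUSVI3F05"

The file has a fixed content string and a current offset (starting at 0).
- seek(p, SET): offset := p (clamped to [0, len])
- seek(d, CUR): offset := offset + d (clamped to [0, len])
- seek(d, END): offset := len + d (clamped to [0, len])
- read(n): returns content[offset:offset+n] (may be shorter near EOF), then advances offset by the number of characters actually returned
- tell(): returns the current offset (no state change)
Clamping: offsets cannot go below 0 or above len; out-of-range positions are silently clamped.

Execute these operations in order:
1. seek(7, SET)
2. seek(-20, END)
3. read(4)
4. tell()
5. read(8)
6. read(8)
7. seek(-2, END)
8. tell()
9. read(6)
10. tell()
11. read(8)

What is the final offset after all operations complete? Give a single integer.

After 1 (seek(7, SET)): offset=7
After 2 (seek(-20, END)): offset=9
After 3 (read(4)): returned '244B', offset=13
After 4 (tell()): offset=13
After 5 (read(8)): returned 'OH9CTC8K', offset=21
After 6 (read(8)): returned 'USVI3F05', offset=29
After 7 (seek(-2, END)): offset=27
After 8 (tell()): offset=27
After 9 (read(6)): returned '05', offset=29
After 10 (tell()): offset=29
After 11 (read(8)): returned '', offset=29

Answer: 29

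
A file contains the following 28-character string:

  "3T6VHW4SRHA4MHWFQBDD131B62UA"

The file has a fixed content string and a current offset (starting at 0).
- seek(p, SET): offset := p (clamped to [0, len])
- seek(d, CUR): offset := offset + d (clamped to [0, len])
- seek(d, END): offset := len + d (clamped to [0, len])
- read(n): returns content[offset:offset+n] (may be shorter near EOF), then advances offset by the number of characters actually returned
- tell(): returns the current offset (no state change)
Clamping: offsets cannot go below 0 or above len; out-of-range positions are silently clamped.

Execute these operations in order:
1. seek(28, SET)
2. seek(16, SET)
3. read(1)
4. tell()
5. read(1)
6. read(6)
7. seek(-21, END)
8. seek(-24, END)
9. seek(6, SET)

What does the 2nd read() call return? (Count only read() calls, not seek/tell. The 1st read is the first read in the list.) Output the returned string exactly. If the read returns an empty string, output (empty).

After 1 (seek(28, SET)): offset=28
After 2 (seek(16, SET)): offset=16
After 3 (read(1)): returned 'Q', offset=17
After 4 (tell()): offset=17
After 5 (read(1)): returned 'B', offset=18
After 6 (read(6)): returned 'DD131B', offset=24
After 7 (seek(-21, END)): offset=7
After 8 (seek(-24, END)): offset=4
After 9 (seek(6, SET)): offset=6

Answer: B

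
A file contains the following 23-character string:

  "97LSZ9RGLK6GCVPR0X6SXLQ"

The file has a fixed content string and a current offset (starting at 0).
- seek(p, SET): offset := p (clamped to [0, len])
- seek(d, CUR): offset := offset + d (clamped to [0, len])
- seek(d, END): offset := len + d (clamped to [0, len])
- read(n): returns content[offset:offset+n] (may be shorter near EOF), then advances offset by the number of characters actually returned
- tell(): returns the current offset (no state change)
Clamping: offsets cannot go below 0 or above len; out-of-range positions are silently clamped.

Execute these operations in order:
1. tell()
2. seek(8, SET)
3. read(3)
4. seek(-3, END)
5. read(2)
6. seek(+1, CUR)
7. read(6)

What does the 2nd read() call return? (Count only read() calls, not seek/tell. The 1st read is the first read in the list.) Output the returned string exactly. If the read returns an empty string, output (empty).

Answer: XL

Derivation:
After 1 (tell()): offset=0
After 2 (seek(8, SET)): offset=8
After 3 (read(3)): returned 'LK6', offset=11
After 4 (seek(-3, END)): offset=20
After 5 (read(2)): returned 'XL', offset=22
After 6 (seek(+1, CUR)): offset=23
After 7 (read(6)): returned '', offset=23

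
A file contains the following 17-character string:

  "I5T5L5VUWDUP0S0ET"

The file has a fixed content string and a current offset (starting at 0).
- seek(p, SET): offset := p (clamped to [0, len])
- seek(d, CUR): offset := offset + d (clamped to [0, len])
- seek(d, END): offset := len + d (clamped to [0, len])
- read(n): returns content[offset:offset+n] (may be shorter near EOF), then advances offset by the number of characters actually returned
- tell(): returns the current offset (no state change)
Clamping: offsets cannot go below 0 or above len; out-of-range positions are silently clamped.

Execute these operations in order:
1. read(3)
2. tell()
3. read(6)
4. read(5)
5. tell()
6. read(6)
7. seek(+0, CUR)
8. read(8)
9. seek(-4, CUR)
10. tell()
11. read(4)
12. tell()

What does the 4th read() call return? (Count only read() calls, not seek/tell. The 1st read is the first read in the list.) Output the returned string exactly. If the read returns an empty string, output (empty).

After 1 (read(3)): returned 'I5T', offset=3
After 2 (tell()): offset=3
After 3 (read(6)): returned '5L5VUW', offset=9
After 4 (read(5)): returned 'DUP0S', offset=14
After 5 (tell()): offset=14
After 6 (read(6)): returned '0ET', offset=17
After 7 (seek(+0, CUR)): offset=17
After 8 (read(8)): returned '', offset=17
After 9 (seek(-4, CUR)): offset=13
After 10 (tell()): offset=13
After 11 (read(4)): returned 'S0ET', offset=17
After 12 (tell()): offset=17

Answer: 0ET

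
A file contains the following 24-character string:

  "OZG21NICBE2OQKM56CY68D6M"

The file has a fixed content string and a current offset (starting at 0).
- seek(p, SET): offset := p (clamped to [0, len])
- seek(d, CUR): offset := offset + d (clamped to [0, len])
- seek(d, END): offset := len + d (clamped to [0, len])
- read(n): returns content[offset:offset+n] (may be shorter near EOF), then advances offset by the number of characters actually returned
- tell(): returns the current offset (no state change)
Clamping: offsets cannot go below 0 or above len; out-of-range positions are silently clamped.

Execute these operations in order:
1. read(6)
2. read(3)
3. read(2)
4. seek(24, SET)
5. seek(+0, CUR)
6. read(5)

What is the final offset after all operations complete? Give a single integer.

Answer: 24

Derivation:
After 1 (read(6)): returned 'OZG21N', offset=6
After 2 (read(3)): returned 'ICB', offset=9
After 3 (read(2)): returned 'E2', offset=11
After 4 (seek(24, SET)): offset=24
After 5 (seek(+0, CUR)): offset=24
After 6 (read(5)): returned '', offset=24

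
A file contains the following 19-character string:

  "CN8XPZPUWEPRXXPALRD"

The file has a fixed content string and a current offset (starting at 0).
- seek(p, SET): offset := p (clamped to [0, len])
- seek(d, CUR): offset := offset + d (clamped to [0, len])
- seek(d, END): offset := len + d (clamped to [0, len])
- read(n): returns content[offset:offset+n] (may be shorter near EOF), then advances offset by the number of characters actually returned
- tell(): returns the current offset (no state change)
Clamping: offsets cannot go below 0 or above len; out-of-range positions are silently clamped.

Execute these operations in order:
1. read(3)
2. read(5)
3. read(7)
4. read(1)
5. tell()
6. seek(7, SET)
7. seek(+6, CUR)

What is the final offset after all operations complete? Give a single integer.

After 1 (read(3)): returned 'CN8', offset=3
After 2 (read(5)): returned 'XPZPU', offset=8
After 3 (read(7)): returned 'WEPRXXP', offset=15
After 4 (read(1)): returned 'A', offset=16
After 5 (tell()): offset=16
After 6 (seek(7, SET)): offset=7
After 7 (seek(+6, CUR)): offset=13

Answer: 13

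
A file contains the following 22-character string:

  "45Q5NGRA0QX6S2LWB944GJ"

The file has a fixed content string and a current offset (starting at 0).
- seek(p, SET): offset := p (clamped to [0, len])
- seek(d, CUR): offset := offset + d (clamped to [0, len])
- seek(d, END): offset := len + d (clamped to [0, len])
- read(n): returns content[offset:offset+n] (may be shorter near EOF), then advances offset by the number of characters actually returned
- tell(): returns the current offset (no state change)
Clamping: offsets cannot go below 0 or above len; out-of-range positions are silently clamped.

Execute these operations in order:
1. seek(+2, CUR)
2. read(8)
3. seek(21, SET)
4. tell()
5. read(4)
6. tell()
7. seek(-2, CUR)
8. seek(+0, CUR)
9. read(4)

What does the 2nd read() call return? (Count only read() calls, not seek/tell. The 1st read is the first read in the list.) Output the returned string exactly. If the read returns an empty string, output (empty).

After 1 (seek(+2, CUR)): offset=2
After 2 (read(8)): returned 'Q5NGRA0Q', offset=10
After 3 (seek(21, SET)): offset=21
After 4 (tell()): offset=21
After 5 (read(4)): returned 'J', offset=22
After 6 (tell()): offset=22
After 7 (seek(-2, CUR)): offset=20
After 8 (seek(+0, CUR)): offset=20
After 9 (read(4)): returned 'GJ', offset=22

Answer: J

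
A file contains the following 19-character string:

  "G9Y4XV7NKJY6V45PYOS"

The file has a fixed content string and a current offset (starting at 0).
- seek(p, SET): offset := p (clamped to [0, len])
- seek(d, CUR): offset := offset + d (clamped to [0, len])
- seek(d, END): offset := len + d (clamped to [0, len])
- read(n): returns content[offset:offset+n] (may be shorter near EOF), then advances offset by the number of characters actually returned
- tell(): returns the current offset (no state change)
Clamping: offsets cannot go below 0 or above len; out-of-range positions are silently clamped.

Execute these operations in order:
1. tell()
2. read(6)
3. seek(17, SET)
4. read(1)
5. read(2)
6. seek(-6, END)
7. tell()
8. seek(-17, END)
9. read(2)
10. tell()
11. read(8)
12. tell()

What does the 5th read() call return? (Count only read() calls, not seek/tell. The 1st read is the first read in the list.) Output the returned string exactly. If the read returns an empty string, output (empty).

Answer: XV7NKJY6

Derivation:
After 1 (tell()): offset=0
After 2 (read(6)): returned 'G9Y4XV', offset=6
After 3 (seek(17, SET)): offset=17
After 4 (read(1)): returned 'O', offset=18
After 5 (read(2)): returned 'S', offset=19
After 6 (seek(-6, END)): offset=13
After 7 (tell()): offset=13
After 8 (seek(-17, END)): offset=2
After 9 (read(2)): returned 'Y4', offset=4
After 10 (tell()): offset=4
After 11 (read(8)): returned 'XV7NKJY6', offset=12
After 12 (tell()): offset=12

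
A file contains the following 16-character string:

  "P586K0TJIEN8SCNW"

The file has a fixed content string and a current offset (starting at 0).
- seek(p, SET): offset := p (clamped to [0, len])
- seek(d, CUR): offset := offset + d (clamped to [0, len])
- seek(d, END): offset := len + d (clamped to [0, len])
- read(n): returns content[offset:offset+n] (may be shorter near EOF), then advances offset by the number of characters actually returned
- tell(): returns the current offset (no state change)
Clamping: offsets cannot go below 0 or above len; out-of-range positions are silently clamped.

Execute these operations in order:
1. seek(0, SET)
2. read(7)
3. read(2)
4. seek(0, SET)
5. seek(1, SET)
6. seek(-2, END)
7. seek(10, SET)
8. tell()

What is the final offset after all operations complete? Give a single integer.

After 1 (seek(0, SET)): offset=0
After 2 (read(7)): returned 'P586K0T', offset=7
After 3 (read(2)): returned 'JI', offset=9
After 4 (seek(0, SET)): offset=0
After 5 (seek(1, SET)): offset=1
After 6 (seek(-2, END)): offset=14
After 7 (seek(10, SET)): offset=10
After 8 (tell()): offset=10

Answer: 10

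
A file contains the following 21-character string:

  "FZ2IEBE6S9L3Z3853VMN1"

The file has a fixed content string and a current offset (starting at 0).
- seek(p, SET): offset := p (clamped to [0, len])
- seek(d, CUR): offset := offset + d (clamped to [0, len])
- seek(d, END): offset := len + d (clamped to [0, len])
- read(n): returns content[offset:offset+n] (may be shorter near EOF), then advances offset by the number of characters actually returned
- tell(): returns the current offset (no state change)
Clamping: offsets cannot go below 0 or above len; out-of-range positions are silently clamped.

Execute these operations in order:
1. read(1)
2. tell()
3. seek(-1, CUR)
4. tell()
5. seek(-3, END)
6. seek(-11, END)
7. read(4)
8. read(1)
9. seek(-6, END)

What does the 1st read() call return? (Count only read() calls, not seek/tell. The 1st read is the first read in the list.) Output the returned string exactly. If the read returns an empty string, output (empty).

After 1 (read(1)): returned 'F', offset=1
After 2 (tell()): offset=1
After 3 (seek(-1, CUR)): offset=0
After 4 (tell()): offset=0
After 5 (seek(-3, END)): offset=18
After 6 (seek(-11, END)): offset=10
After 7 (read(4)): returned 'L3Z3', offset=14
After 8 (read(1)): returned '8', offset=15
After 9 (seek(-6, END)): offset=15

Answer: F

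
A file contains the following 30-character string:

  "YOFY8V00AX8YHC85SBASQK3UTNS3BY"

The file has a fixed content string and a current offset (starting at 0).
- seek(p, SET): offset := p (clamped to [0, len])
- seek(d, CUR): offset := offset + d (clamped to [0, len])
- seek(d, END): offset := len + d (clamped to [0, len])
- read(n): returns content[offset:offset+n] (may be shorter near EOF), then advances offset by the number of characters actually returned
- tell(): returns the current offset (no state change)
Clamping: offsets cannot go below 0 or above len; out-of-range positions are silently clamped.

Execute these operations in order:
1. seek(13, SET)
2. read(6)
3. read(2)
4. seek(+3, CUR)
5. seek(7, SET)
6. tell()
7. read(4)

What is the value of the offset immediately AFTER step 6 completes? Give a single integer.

Answer: 7

Derivation:
After 1 (seek(13, SET)): offset=13
After 2 (read(6)): returned 'C85SBA', offset=19
After 3 (read(2)): returned 'SQ', offset=21
After 4 (seek(+3, CUR)): offset=24
After 5 (seek(7, SET)): offset=7
After 6 (tell()): offset=7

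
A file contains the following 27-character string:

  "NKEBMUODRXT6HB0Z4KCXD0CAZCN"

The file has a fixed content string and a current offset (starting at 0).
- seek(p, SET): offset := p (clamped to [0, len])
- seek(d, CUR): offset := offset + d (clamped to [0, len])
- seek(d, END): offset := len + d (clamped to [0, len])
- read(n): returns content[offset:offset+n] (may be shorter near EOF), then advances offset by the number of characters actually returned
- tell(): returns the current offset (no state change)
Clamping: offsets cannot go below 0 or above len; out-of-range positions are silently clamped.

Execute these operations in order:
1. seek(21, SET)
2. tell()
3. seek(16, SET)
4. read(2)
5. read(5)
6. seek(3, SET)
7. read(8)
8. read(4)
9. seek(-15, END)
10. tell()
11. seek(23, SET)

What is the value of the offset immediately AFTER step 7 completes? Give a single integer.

Answer: 11

Derivation:
After 1 (seek(21, SET)): offset=21
After 2 (tell()): offset=21
After 3 (seek(16, SET)): offset=16
After 4 (read(2)): returned '4K', offset=18
After 5 (read(5)): returned 'CXD0C', offset=23
After 6 (seek(3, SET)): offset=3
After 7 (read(8)): returned 'BMUODRXT', offset=11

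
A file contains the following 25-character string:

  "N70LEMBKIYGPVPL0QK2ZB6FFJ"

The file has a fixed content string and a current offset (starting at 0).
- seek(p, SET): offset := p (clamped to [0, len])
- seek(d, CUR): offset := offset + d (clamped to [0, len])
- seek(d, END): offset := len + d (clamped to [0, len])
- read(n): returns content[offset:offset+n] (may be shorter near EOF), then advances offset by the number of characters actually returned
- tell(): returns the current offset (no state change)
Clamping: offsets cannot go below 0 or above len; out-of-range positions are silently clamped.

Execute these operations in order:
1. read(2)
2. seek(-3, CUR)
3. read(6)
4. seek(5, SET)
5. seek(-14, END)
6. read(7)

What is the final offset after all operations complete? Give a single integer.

After 1 (read(2)): returned 'N7', offset=2
After 2 (seek(-3, CUR)): offset=0
After 3 (read(6)): returned 'N70LEM', offset=6
After 4 (seek(5, SET)): offset=5
After 5 (seek(-14, END)): offset=11
After 6 (read(7)): returned 'PVPL0QK', offset=18

Answer: 18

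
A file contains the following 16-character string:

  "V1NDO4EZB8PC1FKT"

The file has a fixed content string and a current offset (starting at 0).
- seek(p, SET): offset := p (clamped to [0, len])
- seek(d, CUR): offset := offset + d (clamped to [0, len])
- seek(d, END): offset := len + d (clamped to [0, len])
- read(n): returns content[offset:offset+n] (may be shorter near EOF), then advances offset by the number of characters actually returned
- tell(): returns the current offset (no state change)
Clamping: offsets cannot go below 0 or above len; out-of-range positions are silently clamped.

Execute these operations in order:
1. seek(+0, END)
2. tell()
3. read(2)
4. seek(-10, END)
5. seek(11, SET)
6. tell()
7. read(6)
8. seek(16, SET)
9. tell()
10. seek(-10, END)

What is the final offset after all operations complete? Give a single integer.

Answer: 6

Derivation:
After 1 (seek(+0, END)): offset=16
After 2 (tell()): offset=16
After 3 (read(2)): returned '', offset=16
After 4 (seek(-10, END)): offset=6
After 5 (seek(11, SET)): offset=11
After 6 (tell()): offset=11
After 7 (read(6)): returned 'C1FKT', offset=16
After 8 (seek(16, SET)): offset=16
After 9 (tell()): offset=16
After 10 (seek(-10, END)): offset=6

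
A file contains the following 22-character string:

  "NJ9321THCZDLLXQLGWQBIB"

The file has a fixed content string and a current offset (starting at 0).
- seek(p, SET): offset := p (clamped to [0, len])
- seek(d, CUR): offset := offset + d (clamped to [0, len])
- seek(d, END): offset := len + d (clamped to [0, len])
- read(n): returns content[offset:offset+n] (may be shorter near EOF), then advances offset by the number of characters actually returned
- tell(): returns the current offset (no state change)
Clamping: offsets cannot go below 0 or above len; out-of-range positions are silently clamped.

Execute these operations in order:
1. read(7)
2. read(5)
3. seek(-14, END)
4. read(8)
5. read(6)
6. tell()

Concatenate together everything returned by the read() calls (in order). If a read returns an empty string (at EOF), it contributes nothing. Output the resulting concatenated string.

Answer: NJ9321THCZDLCZDLLXQLGWQBIB

Derivation:
After 1 (read(7)): returned 'NJ9321T', offset=7
After 2 (read(5)): returned 'HCZDL', offset=12
After 3 (seek(-14, END)): offset=8
After 4 (read(8)): returned 'CZDLLXQL', offset=16
After 5 (read(6)): returned 'GWQBIB', offset=22
After 6 (tell()): offset=22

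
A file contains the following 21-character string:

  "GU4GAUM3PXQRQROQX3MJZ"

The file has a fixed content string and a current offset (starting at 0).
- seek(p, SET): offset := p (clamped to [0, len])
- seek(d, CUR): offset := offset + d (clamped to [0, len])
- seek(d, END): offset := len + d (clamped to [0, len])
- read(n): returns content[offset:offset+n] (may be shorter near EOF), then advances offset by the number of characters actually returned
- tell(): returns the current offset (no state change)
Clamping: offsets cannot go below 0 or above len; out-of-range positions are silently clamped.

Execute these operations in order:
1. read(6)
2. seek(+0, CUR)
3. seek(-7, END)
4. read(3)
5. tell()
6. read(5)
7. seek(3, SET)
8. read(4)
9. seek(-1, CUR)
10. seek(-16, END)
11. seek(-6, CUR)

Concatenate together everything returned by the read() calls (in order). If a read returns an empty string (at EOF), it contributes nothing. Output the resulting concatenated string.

After 1 (read(6)): returned 'GU4GAU', offset=6
After 2 (seek(+0, CUR)): offset=6
After 3 (seek(-7, END)): offset=14
After 4 (read(3)): returned 'OQX', offset=17
After 5 (tell()): offset=17
After 6 (read(5)): returned '3MJZ', offset=21
After 7 (seek(3, SET)): offset=3
After 8 (read(4)): returned 'GAUM', offset=7
After 9 (seek(-1, CUR)): offset=6
After 10 (seek(-16, END)): offset=5
After 11 (seek(-6, CUR)): offset=0

Answer: GU4GAUOQX3MJZGAUM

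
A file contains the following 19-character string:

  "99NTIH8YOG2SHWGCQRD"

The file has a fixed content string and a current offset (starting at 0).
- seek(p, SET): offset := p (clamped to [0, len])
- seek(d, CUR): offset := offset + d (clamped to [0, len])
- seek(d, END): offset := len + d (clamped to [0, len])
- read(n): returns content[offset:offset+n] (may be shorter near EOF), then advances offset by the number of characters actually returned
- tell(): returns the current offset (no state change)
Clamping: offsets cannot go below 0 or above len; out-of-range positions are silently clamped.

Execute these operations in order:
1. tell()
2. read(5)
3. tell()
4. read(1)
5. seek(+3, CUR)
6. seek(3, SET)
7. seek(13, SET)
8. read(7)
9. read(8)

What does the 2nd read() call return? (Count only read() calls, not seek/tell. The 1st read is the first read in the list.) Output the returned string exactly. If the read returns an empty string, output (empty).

Answer: H

Derivation:
After 1 (tell()): offset=0
After 2 (read(5)): returned '99NTI', offset=5
After 3 (tell()): offset=5
After 4 (read(1)): returned 'H', offset=6
After 5 (seek(+3, CUR)): offset=9
After 6 (seek(3, SET)): offset=3
After 7 (seek(13, SET)): offset=13
After 8 (read(7)): returned 'WGCQRD', offset=19
After 9 (read(8)): returned '', offset=19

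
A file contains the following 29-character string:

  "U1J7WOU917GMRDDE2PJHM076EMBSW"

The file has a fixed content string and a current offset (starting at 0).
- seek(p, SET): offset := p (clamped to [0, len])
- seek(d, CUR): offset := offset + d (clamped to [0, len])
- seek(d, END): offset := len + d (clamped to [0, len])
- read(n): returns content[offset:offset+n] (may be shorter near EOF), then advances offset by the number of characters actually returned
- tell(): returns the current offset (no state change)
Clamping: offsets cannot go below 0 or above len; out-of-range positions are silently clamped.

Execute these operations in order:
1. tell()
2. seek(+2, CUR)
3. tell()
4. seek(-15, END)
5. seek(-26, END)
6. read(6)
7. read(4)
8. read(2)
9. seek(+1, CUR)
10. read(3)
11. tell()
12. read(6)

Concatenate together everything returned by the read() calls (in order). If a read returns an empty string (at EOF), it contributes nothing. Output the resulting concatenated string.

Answer: 7WOU917GMRDD2PJHM076E

Derivation:
After 1 (tell()): offset=0
After 2 (seek(+2, CUR)): offset=2
After 3 (tell()): offset=2
After 4 (seek(-15, END)): offset=14
After 5 (seek(-26, END)): offset=3
After 6 (read(6)): returned '7WOU91', offset=9
After 7 (read(4)): returned '7GMR', offset=13
After 8 (read(2)): returned 'DD', offset=15
After 9 (seek(+1, CUR)): offset=16
After 10 (read(3)): returned '2PJ', offset=19
After 11 (tell()): offset=19
After 12 (read(6)): returned 'HM076E', offset=25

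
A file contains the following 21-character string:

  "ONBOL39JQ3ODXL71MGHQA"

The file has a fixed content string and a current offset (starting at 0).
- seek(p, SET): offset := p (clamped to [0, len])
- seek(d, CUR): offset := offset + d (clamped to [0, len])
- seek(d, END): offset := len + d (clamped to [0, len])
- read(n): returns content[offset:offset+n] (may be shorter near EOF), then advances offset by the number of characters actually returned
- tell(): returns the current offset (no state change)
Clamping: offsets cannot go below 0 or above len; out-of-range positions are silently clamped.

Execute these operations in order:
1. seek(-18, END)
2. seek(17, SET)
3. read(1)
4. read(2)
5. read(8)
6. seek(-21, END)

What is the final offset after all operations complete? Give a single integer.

Answer: 0

Derivation:
After 1 (seek(-18, END)): offset=3
After 2 (seek(17, SET)): offset=17
After 3 (read(1)): returned 'G', offset=18
After 4 (read(2)): returned 'HQ', offset=20
After 5 (read(8)): returned 'A', offset=21
After 6 (seek(-21, END)): offset=0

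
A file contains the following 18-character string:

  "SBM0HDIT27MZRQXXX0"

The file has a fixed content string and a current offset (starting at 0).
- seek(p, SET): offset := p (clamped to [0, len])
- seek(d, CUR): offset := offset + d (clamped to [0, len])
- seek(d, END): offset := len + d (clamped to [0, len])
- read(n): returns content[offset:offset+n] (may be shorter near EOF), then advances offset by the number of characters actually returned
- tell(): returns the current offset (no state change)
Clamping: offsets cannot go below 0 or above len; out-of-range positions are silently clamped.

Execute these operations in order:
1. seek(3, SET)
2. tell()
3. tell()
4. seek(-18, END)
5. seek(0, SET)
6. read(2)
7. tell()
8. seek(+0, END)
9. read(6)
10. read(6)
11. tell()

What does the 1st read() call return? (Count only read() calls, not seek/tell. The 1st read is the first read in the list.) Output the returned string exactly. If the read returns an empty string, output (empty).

Answer: SB

Derivation:
After 1 (seek(3, SET)): offset=3
After 2 (tell()): offset=3
After 3 (tell()): offset=3
After 4 (seek(-18, END)): offset=0
After 5 (seek(0, SET)): offset=0
After 6 (read(2)): returned 'SB', offset=2
After 7 (tell()): offset=2
After 8 (seek(+0, END)): offset=18
After 9 (read(6)): returned '', offset=18
After 10 (read(6)): returned '', offset=18
After 11 (tell()): offset=18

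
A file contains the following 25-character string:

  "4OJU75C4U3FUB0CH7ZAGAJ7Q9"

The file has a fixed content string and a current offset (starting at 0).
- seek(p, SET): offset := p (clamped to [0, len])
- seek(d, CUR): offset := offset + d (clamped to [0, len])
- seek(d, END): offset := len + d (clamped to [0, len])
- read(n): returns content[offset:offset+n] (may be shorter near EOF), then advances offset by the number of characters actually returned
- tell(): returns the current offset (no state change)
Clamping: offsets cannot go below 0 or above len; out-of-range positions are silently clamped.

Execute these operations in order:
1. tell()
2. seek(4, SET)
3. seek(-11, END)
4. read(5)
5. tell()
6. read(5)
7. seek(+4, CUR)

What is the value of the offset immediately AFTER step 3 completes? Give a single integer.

Answer: 14

Derivation:
After 1 (tell()): offset=0
After 2 (seek(4, SET)): offset=4
After 3 (seek(-11, END)): offset=14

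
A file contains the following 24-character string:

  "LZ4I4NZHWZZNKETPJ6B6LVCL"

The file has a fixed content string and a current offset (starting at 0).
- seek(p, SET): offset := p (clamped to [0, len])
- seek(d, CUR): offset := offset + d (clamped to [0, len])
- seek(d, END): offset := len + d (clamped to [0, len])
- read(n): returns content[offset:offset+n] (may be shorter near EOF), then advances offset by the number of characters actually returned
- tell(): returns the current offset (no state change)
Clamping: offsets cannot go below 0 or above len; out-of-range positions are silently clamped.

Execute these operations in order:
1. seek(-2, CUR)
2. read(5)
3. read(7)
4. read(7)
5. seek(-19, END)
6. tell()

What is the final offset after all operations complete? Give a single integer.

After 1 (seek(-2, CUR)): offset=0
After 2 (read(5)): returned 'LZ4I4', offset=5
After 3 (read(7)): returned 'NZHWZZN', offset=12
After 4 (read(7)): returned 'KETPJ6B', offset=19
After 5 (seek(-19, END)): offset=5
After 6 (tell()): offset=5

Answer: 5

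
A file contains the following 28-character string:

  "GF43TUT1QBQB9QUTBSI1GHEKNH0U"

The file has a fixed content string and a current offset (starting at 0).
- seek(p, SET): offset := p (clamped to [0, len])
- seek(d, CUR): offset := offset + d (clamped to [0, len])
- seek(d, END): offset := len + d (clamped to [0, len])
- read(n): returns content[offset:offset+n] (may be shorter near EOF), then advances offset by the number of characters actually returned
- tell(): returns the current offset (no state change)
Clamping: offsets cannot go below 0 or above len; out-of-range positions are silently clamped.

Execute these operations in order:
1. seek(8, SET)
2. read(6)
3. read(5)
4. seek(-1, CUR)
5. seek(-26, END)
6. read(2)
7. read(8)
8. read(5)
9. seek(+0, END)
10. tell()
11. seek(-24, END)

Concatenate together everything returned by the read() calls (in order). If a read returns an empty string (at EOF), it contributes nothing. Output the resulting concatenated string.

After 1 (seek(8, SET)): offset=8
After 2 (read(6)): returned 'QBQB9Q', offset=14
After 3 (read(5)): returned 'UTBSI', offset=19
After 4 (seek(-1, CUR)): offset=18
After 5 (seek(-26, END)): offset=2
After 6 (read(2)): returned '43', offset=4
After 7 (read(8)): returned 'TUT1QBQB', offset=12
After 8 (read(5)): returned '9QUTB', offset=17
After 9 (seek(+0, END)): offset=28
After 10 (tell()): offset=28
After 11 (seek(-24, END)): offset=4

Answer: QBQB9QUTBSI43TUT1QBQB9QUTB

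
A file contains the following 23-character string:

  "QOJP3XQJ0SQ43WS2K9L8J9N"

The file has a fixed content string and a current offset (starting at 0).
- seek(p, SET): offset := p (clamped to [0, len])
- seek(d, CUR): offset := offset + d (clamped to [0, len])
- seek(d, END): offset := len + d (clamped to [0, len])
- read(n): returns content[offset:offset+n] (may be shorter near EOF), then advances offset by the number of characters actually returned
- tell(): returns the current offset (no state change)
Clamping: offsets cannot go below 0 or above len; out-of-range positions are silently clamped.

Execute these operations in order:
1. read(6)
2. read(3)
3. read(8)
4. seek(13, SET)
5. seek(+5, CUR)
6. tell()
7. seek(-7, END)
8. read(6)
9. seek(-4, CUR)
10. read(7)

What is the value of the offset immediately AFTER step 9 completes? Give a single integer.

After 1 (read(6)): returned 'QOJP3X', offset=6
After 2 (read(3)): returned 'QJ0', offset=9
After 3 (read(8)): returned 'SQ43WS2K', offset=17
After 4 (seek(13, SET)): offset=13
After 5 (seek(+5, CUR)): offset=18
After 6 (tell()): offset=18
After 7 (seek(-7, END)): offset=16
After 8 (read(6)): returned 'K9L8J9', offset=22
After 9 (seek(-4, CUR)): offset=18

Answer: 18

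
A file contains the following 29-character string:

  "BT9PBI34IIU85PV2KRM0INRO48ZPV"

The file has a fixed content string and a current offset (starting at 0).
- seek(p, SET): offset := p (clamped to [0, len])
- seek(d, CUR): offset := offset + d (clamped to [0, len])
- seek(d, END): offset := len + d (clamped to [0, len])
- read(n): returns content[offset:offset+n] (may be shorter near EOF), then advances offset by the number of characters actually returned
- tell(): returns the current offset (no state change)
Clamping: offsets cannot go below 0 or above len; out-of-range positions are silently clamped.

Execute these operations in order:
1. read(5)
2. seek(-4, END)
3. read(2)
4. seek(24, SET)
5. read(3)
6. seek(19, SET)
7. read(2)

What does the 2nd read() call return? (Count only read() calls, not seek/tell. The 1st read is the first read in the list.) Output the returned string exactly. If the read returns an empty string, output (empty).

After 1 (read(5)): returned 'BT9PB', offset=5
After 2 (seek(-4, END)): offset=25
After 3 (read(2)): returned '8Z', offset=27
After 4 (seek(24, SET)): offset=24
After 5 (read(3)): returned '48Z', offset=27
After 6 (seek(19, SET)): offset=19
After 7 (read(2)): returned '0I', offset=21

Answer: 8Z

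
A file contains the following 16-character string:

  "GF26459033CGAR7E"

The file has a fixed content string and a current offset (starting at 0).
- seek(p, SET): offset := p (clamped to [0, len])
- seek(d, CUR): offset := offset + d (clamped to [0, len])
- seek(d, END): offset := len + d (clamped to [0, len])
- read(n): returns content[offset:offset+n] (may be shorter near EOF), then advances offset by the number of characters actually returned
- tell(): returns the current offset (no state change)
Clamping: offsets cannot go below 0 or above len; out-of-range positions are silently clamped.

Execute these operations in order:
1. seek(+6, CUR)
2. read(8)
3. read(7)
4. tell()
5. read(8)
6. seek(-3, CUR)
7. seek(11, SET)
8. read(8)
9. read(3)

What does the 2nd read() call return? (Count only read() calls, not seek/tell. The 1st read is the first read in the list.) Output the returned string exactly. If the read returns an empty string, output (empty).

After 1 (seek(+6, CUR)): offset=6
After 2 (read(8)): returned '9033CGAR', offset=14
After 3 (read(7)): returned '7E', offset=16
After 4 (tell()): offset=16
After 5 (read(8)): returned '', offset=16
After 6 (seek(-3, CUR)): offset=13
After 7 (seek(11, SET)): offset=11
After 8 (read(8)): returned 'GAR7E', offset=16
After 9 (read(3)): returned '', offset=16

Answer: 7E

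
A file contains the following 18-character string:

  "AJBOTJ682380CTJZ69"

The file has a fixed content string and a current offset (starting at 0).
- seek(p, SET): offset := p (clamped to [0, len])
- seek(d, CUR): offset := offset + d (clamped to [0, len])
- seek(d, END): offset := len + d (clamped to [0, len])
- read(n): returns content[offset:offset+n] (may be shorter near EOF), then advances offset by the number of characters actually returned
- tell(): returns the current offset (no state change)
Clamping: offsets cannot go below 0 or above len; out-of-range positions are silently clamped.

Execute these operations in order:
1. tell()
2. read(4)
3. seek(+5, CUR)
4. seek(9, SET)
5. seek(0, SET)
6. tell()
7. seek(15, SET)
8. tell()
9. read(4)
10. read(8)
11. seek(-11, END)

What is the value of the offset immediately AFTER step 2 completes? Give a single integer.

Answer: 4

Derivation:
After 1 (tell()): offset=0
After 2 (read(4)): returned 'AJBO', offset=4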